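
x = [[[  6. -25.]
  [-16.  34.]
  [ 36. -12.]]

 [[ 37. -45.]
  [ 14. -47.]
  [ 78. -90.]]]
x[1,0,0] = 37.0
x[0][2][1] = -12.0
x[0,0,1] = -25.0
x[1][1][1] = -47.0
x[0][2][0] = 36.0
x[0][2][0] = 36.0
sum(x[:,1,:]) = -15.0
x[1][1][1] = -47.0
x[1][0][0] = 37.0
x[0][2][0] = 36.0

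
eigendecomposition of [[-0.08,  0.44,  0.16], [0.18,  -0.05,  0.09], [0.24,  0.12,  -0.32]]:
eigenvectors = [[-0.77, -0.38, 0.22], [-0.51, -0.04, -0.44], [-0.4, 0.92, 0.87]]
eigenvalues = [0.29, -0.42, -0.32]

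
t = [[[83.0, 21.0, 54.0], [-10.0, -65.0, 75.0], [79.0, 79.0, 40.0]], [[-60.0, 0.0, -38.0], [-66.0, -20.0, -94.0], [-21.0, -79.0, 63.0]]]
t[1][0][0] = -60.0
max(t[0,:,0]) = 83.0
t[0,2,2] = 40.0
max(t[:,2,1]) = 79.0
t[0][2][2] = 40.0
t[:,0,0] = [83.0, -60.0]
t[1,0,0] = -60.0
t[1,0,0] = -60.0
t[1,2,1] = -79.0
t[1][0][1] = 0.0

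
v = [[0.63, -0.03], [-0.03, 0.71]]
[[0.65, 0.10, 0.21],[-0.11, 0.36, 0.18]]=v @ [[1.03, 0.19, 0.35],[-0.11, 0.51, 0.27]]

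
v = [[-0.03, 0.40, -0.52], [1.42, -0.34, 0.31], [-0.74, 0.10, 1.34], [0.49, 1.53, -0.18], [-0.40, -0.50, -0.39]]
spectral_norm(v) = 1.88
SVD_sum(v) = [[0.3, 0.24, -0.17], [0.49, 0.40, -0.28], [-0.72, -0.58, 0.41], [0.93, 0.74, -0.53], [-0.29, -0.24, 0.17]] + [[-0.13, 0.2, 0.05], [0.54, -0.81, -0.19], [-0.40, 0.61, 0.15], [-0.51, 0.77, 0.19], [0.15, -0.22, -0.05]] + [[-0.20, -0.04, -0.40], [0.39, 0.07, 0.78], [0.39, 0.07, 0.78], [0.08, 0.01, 0.16], [-0.25, -0.05, -0.51]]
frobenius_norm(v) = 2.86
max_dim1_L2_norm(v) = 1.62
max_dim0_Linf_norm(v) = 1.53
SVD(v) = [[0.22, -0.15, 0.31], [0.37, 0.62, -0.61], [-0.54, -0.47, -0.61], [0.69, -0.59, -0.12], [-0.22, 0.17, 0.39]] @ diag([1.8804778035770147, 1.6002903995251718, 1.4460200093504005]) @ [[0.71,0.57,-0.41], [0.54,-0.82,-0.20], [-0.44,-0.08,-0.89]]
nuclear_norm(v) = 4.93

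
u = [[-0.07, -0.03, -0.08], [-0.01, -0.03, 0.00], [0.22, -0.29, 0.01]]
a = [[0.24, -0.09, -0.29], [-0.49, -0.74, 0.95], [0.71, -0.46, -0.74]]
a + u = [[0.17,-0.12,-0.37], [-0.50,-0.77,0.95], [0.93,-0.75,-0.73]]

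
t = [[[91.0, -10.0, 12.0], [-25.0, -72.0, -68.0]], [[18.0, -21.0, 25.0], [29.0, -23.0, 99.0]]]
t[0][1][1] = -72.0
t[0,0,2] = 12.0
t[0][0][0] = 91.0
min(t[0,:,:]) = -72.0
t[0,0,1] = -10.0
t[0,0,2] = 12.0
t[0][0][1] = -10.0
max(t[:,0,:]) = 91.0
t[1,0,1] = -21.0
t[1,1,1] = -23.0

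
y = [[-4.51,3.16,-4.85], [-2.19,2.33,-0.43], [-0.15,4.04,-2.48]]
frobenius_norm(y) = 9.31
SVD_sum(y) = [[-3.72, 4.32, -4.37], [-1.45, 1.68, -1.70], [-2.08, 2.41, -2.44]] + [[-1.01,-0.97,-0.1],[0.0,0.00,0.00],[1.80,1.73,0.18]] + [[0.22, -0.19, -0.38],[-0.75, 0.65, 1.27],[0.12, -0.11, -0.21]]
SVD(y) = [[-0.83, -0.49, -0.28], [-0.32, 0.00, 0.95], [-0.46, 0.87, -0.16]] @ diag([8.694867219784506, 2.8744847146036063, 1.6997710598275204]) @ [[0.52, -0.60, 0.61], [0.72, 0.69, 0.07], [-0.46, 0.40, 0.79]]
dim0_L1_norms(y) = [6.85, 9.53, 7.76]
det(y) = 42.48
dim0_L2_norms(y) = [5.02, 5.63, 5.46]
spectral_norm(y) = 8.69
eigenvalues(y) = [(2.28+0j), (-3.47+2.57j), (-3.47-2.57j)]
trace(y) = -4.66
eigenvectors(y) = [[-0.11+0.00j, 0.87+0.00j, (0.87-0j)], [0.76+0.00j, 0.28+0.10j, 0.28-0.10j], [(0.65+0j), (-0-0.4j), -0.00+0.40j]]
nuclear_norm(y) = 13.27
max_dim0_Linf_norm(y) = 4.85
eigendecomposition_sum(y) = [[0.09+0.00j,(-0.26+0j),(-0.06-0j)], [-0.60-0.00j,1.82-0.00j,(0.44+0j)], [(-0.51-0j),1.55-0.00j,(0.38+0j)]] + [[(-2.3+0.39j), (1.71+2.73j), -2.39-3.13j], [-0.80-0.13j, (0.26+1.09j), (-0.44-1.29j)], [(0.18+1.05j), (1.25-0.78j), -1.43+1.10j]] + [[-2.30-0.39j, 1.71-2.73j, (-2.39+3.13j)],[(-0.8+0.13j), 0.26-1.09j, -0.44+1.29j],[0.18-1.05j, 1.25+0.78j, (-1.43-1.1j)]]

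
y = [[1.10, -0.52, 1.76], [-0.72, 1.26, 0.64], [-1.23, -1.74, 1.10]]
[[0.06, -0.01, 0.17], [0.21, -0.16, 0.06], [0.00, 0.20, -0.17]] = y@[[-0.05,-0.02,0.09], [0.09,-0.12,0.07], [0.09,-0.03,0.06]]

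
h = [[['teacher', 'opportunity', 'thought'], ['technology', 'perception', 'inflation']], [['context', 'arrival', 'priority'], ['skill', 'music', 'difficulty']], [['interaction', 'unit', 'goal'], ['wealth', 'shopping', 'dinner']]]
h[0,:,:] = [['teacher', 'opportunity', 'thought'], ['technology', 'perception', 'inflation']]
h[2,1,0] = 'wealth'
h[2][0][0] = 'interaction'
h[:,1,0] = ['technology', 'skill', 'wealth']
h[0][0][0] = 'teacher'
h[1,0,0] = 'context'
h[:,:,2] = [['thought', 'inflation'], ['priority', 'difficulty'], ['goal', 'dinner']]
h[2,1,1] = 'shopping'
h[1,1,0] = 'skill'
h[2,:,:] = [['interaction', 'unit', 'goal'], ['wealth', 'shopping', 'dinner']]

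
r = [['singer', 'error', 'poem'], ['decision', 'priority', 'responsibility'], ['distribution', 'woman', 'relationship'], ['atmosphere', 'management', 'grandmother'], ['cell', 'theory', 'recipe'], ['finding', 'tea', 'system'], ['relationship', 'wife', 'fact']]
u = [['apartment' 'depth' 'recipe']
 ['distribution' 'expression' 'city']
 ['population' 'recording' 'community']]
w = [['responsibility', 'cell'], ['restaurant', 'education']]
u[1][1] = 'expression'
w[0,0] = 'responsibility'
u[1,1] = 'expression'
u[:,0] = ['apartment', 'distribution', 'population']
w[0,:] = ['responsibility', 'cell']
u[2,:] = ['population', 'recording', 'community']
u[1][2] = 'city'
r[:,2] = ['poem', 'responsibility', 'relationship', 'grandmother', 'recipe', 'system', 'fact']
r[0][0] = 'singer'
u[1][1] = 'expression'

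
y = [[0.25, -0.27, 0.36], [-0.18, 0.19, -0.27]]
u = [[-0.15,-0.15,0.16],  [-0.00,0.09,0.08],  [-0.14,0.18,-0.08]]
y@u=[[-0.09, 0.0, -0.01], [0.06, -0.0, 0.01]]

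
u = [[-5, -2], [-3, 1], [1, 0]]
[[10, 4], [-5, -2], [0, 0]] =u @ [[0, 0], [-5, -2]]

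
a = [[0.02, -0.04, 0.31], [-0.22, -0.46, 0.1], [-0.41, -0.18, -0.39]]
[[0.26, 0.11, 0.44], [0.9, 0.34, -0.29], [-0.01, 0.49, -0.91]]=a @ [[0.37, -1.79, 0.49], [-2.02, 0.23, 0.72], [0.57, 0.51, 1.48]]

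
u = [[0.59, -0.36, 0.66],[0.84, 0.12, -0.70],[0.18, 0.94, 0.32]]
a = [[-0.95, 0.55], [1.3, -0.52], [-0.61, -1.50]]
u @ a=[[-1.43,-0.48],  [-0.21,1.45],  [0.86,-0.87]]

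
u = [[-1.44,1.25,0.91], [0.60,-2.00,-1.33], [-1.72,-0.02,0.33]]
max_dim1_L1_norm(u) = 3.93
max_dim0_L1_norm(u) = 3.76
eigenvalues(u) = [(0.15+0j), (-1.63+0.61j), (-1.63-0.61j)]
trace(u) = -3.11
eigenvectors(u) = [[-0.09+0.00j, 0.66+0.00j, (0.66-0j)], [0.50+0.00j, (-0.48+0.2j), -0.48-0.20j], [(-0.86+0j), (0.52+0.16j), (0.52-0.16j)]]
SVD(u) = [[-0.63, -0.17, -0.76],[0.69, -0.56, -0.46],[-0.34, -0.81, 0.47]] @ diag([3.316202523570359, 1.6298394968974743, 0.08499433521458777]) @ [[0.58, -0.65, -0.49],[0.8, 0.56, 0.20],[0.15, -0.50, 0.85]]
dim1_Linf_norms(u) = [1.44, 2.0, 1.72]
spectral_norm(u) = 3.32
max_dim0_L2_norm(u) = 2.36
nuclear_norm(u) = 5.03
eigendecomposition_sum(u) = [[(-0.02+0j), -0.01-0.00j, 0.01+0.00j], [0.09-0.00j, (0.05+0j), (-0.07+0j)], [-0.16+0.00j, (-0.09-0j), (0.11+0j)]] + [[-0.71+0.87j,0.63+1.86j,(0.45+1j)],[(0.25-0.85j),(-1.03-1.17j),-0.63-0.59j],[-0.78+0.51j,0.04+1.63j,(0.11+0.9j)]] + [[-0.71-0.87j, (0.63-1.86j), 0.45-1.00j], [(0.25+0.85j), -1.03+1.17j, -0.63+0.59j], [-0.78-0.51j, (0.04-1.63j), (0.11-0.9j)]]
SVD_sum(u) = [[-1.21, 1.37, 1.02], [1.33, -1.51, -1.12], [-0.66, 0.75, 0.56]] + [[-0.22, -0.15, -0.05], [-0.73, -0.51, -0.18], [-1.06, -0.75, -0.26]] + [[-0.01, 0.03, -0.05],  [-0.01, 0.02, -0.03],  [0.01, -0.02, 0.03]]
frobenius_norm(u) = 3.70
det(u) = 0.46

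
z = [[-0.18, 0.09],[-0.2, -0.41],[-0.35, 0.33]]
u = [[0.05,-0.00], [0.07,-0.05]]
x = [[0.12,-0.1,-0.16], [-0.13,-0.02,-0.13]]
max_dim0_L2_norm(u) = 0.09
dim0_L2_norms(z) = [0.44, 0.53]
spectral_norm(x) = 0.23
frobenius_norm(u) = 0.10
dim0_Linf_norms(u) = [0.07, 0.05]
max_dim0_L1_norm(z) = 0.83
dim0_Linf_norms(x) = [0.13, 0.1, 0.16]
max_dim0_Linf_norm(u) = 0.07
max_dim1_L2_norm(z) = 0.48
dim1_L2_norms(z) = [0.2, 0.46, 0.48]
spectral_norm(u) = 0.10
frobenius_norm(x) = 0.29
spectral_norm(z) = 0.55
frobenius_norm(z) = 0.69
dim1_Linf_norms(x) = [0.16, 0.13]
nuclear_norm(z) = 0.97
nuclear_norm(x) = 0.41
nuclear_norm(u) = 0.12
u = x @ z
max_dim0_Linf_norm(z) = 0.41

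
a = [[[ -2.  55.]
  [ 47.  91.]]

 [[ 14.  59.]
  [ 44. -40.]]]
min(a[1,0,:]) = 14.0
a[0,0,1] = 55.0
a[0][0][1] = 55.0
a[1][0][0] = 14.0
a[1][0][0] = 14.0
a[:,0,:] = [[-2.0, 55.0], [14.0, 59.0]]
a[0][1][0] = 47.0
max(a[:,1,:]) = 91.0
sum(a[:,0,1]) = 114.0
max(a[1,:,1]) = 59.0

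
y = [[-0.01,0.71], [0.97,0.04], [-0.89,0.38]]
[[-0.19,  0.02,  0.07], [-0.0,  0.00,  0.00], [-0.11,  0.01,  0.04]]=y @ [[0.01, -0.00, -0.0], [-0.27, 0.03, 0.10]]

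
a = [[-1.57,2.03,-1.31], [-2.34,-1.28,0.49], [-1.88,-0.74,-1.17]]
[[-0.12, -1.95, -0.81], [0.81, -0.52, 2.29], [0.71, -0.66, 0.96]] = a@[[-0.21, 0.52, -0.58], [-0.28, -0.52, -0.55], [-0.09, 0.06, 0.46]]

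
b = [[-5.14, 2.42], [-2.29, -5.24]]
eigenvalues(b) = [(-5.19+2.35j), (-5.19-2.35j)]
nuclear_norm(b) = 11.40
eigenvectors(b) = [[0.72+0.00j, (0.72-0j)],  [(-0.01+0.7j), (-0.01-0.7j)]]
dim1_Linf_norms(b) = [5.14, 5.24]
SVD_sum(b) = [[-0.87, 3.49],[1.1, -4.39]] + [[-4.27, -1.07], [-3.39, -0.85]]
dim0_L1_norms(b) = [7.43, 7.66]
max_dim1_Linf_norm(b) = 5.24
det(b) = 32.48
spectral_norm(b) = 5.78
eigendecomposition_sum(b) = [[-2.57+1.23j, (1.21+2.67j)],[(-1.14-2.52j), (-2.62+1.12j)]] + [[-2.57-1.23j, 1.21-2.67j], [(-1.14+2.52j), -2.62-1.12j]]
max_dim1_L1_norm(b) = 7.56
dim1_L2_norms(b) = [5.68, 5.72]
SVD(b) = [[-0.62, 0.78], [0.78, 0.62]] @ diag([5.781315265996745, 5.617303071328178]) @ [[0.24,-0.97], [-0.97,-0.24]]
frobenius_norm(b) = 8.06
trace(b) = -10.38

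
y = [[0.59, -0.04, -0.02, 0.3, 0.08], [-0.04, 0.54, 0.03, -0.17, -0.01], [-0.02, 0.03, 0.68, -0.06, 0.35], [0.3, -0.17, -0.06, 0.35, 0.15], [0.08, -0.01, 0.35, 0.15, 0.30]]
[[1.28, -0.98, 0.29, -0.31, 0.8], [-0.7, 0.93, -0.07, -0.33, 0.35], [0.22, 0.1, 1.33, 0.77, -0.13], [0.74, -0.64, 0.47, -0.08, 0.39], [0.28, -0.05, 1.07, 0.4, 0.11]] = y@[[2.06, -1.73, -0.59, -0.6, 0.99],[-1.09, 1.68, 0.42, -0.67, 1.01],[1.0, -0.19, 1.86, 1.11, 0.15],[0.42, 0.23, 2.17, 0.12, 1.0],[-1.02, 0.46, 0.49, 0.1, -0.53]]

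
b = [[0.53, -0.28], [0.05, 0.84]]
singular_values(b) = [0.9, 0.51]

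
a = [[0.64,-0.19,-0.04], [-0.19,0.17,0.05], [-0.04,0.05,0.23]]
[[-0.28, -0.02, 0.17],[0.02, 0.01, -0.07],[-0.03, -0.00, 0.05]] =a@[[-0.60, -0.02, 0.21], [-0.5, 0.03, -0.26], [-0.14, -0.03, 0.31]]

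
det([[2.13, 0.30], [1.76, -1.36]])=-3.425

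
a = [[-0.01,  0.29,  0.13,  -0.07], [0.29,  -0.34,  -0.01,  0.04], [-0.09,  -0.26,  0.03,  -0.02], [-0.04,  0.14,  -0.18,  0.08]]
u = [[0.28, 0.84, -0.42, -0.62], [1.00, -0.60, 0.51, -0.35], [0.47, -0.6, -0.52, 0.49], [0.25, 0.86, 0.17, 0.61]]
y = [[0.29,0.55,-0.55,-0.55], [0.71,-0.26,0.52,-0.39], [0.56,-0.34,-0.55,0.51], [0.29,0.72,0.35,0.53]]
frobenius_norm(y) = 2.00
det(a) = 0.00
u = y + a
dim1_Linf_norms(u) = [0.84, 1.0, 0.6, 0.86]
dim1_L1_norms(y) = [1.94, 1.88, 1.96, 1.89]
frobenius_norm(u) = 2.32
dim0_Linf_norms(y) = [0.71, 0.72, 0.55, 0.55]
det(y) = 0.99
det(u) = 1.45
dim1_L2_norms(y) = [1.0, 1.0, 1.0, 1.0]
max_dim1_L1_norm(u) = 2.46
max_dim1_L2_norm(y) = 1.0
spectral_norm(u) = 1.55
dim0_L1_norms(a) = [0.43, 1.03, 0.35, 0.21]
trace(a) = -0.24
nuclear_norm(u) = 4.51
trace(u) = -0.23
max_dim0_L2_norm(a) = 0.54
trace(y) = 0.01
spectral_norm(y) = 1.00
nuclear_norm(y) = 3.99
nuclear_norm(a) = 1.07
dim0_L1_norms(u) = [2.0, 2.9, 1.62, 2.07]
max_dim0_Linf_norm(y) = 0.72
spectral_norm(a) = 0.57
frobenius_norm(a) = 0.67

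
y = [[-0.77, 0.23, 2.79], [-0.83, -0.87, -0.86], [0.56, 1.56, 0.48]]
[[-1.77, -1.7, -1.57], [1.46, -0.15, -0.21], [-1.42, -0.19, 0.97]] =y @ [[-0.47, 0.88, 0.06],[-0.52, -0.33, 0.79],[-0.72, -0.34, -0.61]]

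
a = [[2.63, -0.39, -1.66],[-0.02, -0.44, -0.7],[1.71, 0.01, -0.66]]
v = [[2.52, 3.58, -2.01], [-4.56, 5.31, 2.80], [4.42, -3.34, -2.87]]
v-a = [[-0.11, 3.97, -0.35], [-4.54, 5.75, 3.50], [2.71, -3.35, -2.21]]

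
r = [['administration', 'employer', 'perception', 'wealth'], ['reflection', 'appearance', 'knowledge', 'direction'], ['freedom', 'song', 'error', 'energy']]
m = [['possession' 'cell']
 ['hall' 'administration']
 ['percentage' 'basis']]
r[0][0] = 'administration'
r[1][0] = 'reflection'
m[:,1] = ['cell', 'administration', 'basis']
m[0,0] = 'possession'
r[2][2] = 'error'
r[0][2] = 'perception'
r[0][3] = 'wealth'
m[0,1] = 'cell'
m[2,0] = 'percentage'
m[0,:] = ['possession', 'cell']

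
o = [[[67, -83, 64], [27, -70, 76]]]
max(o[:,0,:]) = 67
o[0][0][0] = 67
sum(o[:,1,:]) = 33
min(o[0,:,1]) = -83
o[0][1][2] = 76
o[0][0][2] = 64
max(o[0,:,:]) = 76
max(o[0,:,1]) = -70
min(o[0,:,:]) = -83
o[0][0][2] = 64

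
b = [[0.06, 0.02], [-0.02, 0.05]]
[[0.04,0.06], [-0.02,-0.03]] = b @ [[0.66,1.12],  [-0.1,-0.16]]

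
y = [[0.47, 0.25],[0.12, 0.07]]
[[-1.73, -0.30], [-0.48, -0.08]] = y @ [[-0.51,  -0.80], [-5.97,  0.3]]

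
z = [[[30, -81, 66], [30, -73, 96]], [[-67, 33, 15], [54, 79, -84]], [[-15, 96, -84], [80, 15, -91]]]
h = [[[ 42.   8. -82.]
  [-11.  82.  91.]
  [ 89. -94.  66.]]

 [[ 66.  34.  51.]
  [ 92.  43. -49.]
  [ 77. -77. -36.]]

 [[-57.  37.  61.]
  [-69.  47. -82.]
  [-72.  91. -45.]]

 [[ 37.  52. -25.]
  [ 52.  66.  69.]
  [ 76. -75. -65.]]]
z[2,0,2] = -84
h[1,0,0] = 66.0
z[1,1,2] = -84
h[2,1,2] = -82.0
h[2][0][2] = 61.0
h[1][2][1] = -77.0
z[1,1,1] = 79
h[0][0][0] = 42.0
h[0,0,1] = 8.0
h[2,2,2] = -45.0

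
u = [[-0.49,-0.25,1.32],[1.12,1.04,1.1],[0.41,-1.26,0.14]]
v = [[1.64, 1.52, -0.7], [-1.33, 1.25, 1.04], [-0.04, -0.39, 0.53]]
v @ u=[[0.61, 2.05, 3.74], [2.48, 0.32, -0.24], [-0.20, -1.06, -0.41]]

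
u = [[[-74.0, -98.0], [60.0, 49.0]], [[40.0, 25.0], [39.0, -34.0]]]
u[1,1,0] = 39.0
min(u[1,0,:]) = 25.0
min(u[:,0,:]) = -98.0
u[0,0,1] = -98.0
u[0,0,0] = -74.0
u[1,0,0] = 40.0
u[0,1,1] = 49.0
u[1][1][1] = -34.0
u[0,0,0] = -74.0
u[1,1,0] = 39.0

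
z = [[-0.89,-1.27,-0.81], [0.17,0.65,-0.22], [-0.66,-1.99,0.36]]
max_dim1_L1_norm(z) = 3.01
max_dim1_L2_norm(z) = 2.13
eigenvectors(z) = [[0.13, 0.93, -0.85],  [0.37, -0.05, 0.35],  [-0.92, 0.35, 0.38]]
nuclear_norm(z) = 3.65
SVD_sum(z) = [[-0.63,-1.43,-0.08],[0.26,0.60,0.03],[-0.83,-1.89,-0.11]] + [[-0.26, 0.16, -0.73], [-0.09, 0.06, -0.25], [0.17, -0.1, 0.47]] + [[-0.0, 0.00, 0.0], [0.00, -0.0, -0.0], [0.0, -0.00, -0.0]]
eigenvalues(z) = [1.25, -1.13, -0.0]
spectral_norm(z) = 2.67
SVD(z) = [[-0.58,-0.81,-0.09],  [0.24,-0.28,0.93],  [-0.77,0.52,0.36]] @ diag([2.6697875871494294, 0.9789964332105838, 0.00047250797020313506]) @ [[0.4, 0.91, 0.05], [0.33, -0.20, 0.92], [0.85, -0.35, -0.38]]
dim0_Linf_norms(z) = [0.89, 1.99, 0.81]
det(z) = 0.00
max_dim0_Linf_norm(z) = 1.99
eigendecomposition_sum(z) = [[0.04, 0.20, -0.09], [0.12, 0.58, -0.26], [-0.31, -1.44, 0.63]] + [[-0.93, -1.47, -0.72], [0.05, 0.07, 0.04], [-0.35, -0.55, -0.27]] + [[-0.0,  0.0,  0.00], [0.00,  -0.00,  -0.00], [0.00,  -0.0,  -0.00]]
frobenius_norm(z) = 2.84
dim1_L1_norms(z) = [2.97, 1.04, 3.01]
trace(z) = 0.12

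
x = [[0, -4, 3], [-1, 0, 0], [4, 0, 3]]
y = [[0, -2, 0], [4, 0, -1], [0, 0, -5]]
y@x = [[2, 0, 0], [-4, -16, 9], [-20, 0, -15]]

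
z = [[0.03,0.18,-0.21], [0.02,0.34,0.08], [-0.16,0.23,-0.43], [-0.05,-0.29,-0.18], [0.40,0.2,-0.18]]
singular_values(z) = [0.65, 0.5, 0.38]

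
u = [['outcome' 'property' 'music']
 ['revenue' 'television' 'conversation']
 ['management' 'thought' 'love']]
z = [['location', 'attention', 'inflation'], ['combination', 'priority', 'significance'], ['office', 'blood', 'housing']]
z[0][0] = 'location'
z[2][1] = 'blood'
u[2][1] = 'thought'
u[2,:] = ['management', 'thought', 'love']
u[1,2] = 'conversation'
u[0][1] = 'property'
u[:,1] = ['property', 'television', 'thought']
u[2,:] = ['management', 'thought', 'love']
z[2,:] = ['office', 'blood', 'housing']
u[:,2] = ['music', 'conversation', 'love']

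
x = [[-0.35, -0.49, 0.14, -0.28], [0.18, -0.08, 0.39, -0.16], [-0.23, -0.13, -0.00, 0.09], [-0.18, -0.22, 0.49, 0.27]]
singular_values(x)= [0.82, 0.54, 0.43, 0.01]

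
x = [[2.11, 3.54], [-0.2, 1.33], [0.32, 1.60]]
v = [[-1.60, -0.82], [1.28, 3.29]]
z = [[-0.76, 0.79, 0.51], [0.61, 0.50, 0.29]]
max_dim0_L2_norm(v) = 3.39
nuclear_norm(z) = 2.05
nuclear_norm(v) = 4.91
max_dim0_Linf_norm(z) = 0.79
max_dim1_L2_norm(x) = 4.12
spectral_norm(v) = 3.80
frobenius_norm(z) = 1.47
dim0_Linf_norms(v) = [1.6, 3.29]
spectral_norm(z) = 1.21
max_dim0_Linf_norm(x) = 3.54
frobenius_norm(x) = 4.63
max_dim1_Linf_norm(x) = 3.54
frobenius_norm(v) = 3.96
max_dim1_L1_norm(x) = 5.65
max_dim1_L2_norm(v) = 3.53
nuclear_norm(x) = 5.47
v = z @ x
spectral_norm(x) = 4.54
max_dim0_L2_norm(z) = 0.97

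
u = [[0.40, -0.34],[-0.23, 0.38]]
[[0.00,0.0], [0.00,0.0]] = u@[[0.00, -0.00], [-0.00, 0.0]]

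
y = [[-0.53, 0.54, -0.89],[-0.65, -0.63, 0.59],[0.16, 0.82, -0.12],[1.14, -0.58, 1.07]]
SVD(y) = [[-0.56, 0.01, 0.19], [0.2, -0.79, -0.51], [-0.2, 0.51, -0.84], [0.78, 0.35, 0.05]] @ diag([2.0753910299950675, 1.2286206899736285, 0.4567748600620902]) @ [[0.49, -0.5, 0.71], [0.8, 0.59, -0.14], [0.35, -0.63, -0.69]]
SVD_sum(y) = [[-0.57, 0.59, -0.83], [0.2, -0.21, 0.3], [-0.21, 0.21, -0.3], [0.79, -0.81, 1.15]] + [[0.01,0.01,-0.0], [-0.77,-0.57,0.13], [0.5,0.37,-0.09], [0.34,0.25,-0.06]] + [[0.03,-0.06,-0.06],[-0.08,0.15,0.16],[-0.13,0.24,0.26],[0.01,-0.02,-0.02]]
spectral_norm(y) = 2.08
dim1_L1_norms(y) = [1.96, 1.87, 1.1, 2.79]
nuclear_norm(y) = 3.76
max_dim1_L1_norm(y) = 2.79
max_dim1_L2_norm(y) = 1.67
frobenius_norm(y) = 2.45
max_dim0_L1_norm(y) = 2.67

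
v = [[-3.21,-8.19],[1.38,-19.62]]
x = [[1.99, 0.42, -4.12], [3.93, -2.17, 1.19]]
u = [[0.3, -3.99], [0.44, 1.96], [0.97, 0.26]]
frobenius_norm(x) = 6.53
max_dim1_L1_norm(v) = 21.0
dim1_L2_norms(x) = [4.59, 4.64]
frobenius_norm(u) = 4.59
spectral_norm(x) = 4.83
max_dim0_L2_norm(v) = 21.26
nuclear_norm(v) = 24.75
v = x @ u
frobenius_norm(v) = 21.55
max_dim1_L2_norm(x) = 4.64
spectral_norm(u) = 4.45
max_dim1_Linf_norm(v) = 19.62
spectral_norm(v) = 21.26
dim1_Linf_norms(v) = [8.19, 19.62]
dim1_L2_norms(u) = [4.0, 2.01, 1.0]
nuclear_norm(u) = 5.56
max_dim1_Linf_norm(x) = 4.12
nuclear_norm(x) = 9.23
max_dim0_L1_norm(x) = 5.92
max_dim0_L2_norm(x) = 4.41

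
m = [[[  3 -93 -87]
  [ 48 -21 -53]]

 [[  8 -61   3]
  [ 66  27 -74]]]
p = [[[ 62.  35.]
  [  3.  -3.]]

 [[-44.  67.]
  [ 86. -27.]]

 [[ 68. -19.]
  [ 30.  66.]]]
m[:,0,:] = [[3, -93, -87], [8, -61, 3]]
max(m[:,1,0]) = 66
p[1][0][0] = -44.0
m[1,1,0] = 66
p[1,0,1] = 67.0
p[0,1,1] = -3.0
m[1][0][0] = 8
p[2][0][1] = -19.0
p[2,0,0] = 68.0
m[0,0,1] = -93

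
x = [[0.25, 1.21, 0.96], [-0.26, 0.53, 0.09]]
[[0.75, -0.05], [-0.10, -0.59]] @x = [[0.20, 0.88, 0.72], [0.13, -0.43, -0.15]]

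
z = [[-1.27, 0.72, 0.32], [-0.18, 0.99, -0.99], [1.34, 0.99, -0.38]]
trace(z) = -0.66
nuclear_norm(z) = 4.33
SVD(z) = [[-0.42, -0.71, 0.56], [0.35, -0.7, -0.63], [0.84, -0.07, 0.54]] @ diag([1.984069428356145, 1.6550422030652896, 0.6860785738786138]) @ [[0.80, 0.44, -0.40], [0.57, -0.77, 0.3], [0.18, 0.47, 0.87]]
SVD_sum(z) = [[-0.67, -0.37, 0.33],[0.55, 0.30, -0.28],[1.34, 0.73, -0.67]] + [[-0.67, 0.91, -0.35], [-0.66, 0.89, -0.34], [-0.06, 0.09, -0.03]] + [[0.07, 0.18, 0.33], [-0.08, -0.2, -0.37], [0.07, 0.17, 0.32]]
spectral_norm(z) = 1.98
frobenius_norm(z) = 2.67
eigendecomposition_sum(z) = [[-1.29+0.00j, (0.18-0j), (0.45-0j)], [(0.31-0j), -0.04+0.00j, -0.11+0.00j], [1.08-0.00j, -0.15+0.00j, (-0.37+0j)]] + [[(0.01+0.15j), (0.27-0.07j), -0.06+0.20j], [(-0.24+0.24j), 0.52+0.36j, -0.44+0.19j], [(0.13+0.34j), (0.57-0.35j), -0.00+0.51j]] + [[(0.01-0.15j), (0.27+0.07j), -0.06-0.20j],  [(-0.24-0.24j), 0.52-0.36j, -0.44-0.19j],  [0.13-0.34j, (0.57+0.35j), (-0-0.51j)]]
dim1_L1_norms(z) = [2.31, 2.16, 2.71]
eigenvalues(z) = [(-1.71+0j), (0.52+1.02j), (0.52-1.02j)]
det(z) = -2.25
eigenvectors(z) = [[-0.76+0.00j, -0.28-0.08j, -0.28+0.08j], [0.18+0.00j, -0.26-0.60j, -0.26+0.60j], [(0.63+0j), (-0.7+0j), (-0.7-0j)]]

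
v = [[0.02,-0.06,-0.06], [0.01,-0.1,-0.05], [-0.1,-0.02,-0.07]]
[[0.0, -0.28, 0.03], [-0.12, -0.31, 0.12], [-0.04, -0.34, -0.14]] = v @[[1.28, 0.73, 0.68], [2.32, 1.49, -1.93], [-1.91, 3.35, 1.60]]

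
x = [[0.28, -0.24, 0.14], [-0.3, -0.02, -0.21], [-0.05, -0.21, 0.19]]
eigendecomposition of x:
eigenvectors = [[-0.27, -0.79, -0.64], [-0.85, 0.56, 0.18], [-0.46, -0.26, 0.75]]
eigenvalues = [-0.23, 0.5, 0.18]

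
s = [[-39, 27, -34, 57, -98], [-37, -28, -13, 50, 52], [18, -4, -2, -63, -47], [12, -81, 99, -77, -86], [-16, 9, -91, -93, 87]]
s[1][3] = 50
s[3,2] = 99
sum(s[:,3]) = -126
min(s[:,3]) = -93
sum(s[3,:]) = -133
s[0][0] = -39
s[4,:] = [-16, 9, -91, -93, 87]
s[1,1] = -28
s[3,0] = 12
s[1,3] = 50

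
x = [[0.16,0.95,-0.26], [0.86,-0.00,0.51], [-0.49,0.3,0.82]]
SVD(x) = [[-0.51, -0.05, 0.86], [-0.49, -0.80, -0.34], [0.7, -0.59, 0.39]] @ diag([1.0047560227064163, 0.9988168088250552, 0.9953543676719943]) @ [[-0.84, -0.27, 0.46],[-0.41, -0.22, -0.89],[-0.35, 0.93, -0.08]]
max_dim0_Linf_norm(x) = 0.95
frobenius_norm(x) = 1.73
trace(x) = 0.98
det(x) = -1.00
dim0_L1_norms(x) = [1.51, 1.25, 1.59]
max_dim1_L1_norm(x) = 1.61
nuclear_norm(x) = 3.00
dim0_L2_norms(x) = [1.0, 1.0, 1.0]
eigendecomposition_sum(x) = [[(-0.42-0j), (0.45-0j), (-0.19+0j)], [(0.46+0j), -0.50+0.00j, (0.2-0j)], [(-0.19-0j), (0.2-0j), (-0.08+0j)]] + [[(0.29+0.04j),(0.25-0.11j),-0.04-0.36j], [0.20+0.18j,0.25+0.04j,0.15-0.30j], [-0.15+0.34j,(0.05+0.34j),0.45+0.08j]] + [[(0.29-0.04j), 0.25+0.11j, -0.04+0.36j], [(0.2-0.18j), (0.25-0.04j), (0.15+0.3j)], [-0.15-0.34j, 0.05-0.34j, (0.45-0.08j)]]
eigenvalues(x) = [(-1+0j), (0.99+0.16j), (0.99-0.16j)]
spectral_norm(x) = 1.00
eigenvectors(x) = [[(-0.65+0j), -0.14-0.52j, (-0.14+0.52j)], [(0.71+0j), (0.15-0.47j), 0.15+0.47j], [(-0.29+0j), 0.68+0.00j, 0.68-0.00j]]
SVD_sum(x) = [[0.44, 0.14, -0.24], [0.42, 0.14, -0.23], [-0.60, -0.19, 0.32]] + [[0.02,0.01,0.04], [0.33,0.18,0.71], [0.24,0.13,0.53]] + [[-0.30, 0.8, -0.07], [0.12, -0.32, 0.03], [-0.13, 0.36, -0.03]]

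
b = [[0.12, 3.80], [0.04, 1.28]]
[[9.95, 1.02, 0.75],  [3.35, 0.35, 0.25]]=b@[[0.55, -0.01, -0.73], [2.60, 0.27, 0.22]]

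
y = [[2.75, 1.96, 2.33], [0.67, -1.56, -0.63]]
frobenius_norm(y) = 4.48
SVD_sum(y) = [[2.53, 2.18, 2.36], [-0.48, -0.42, -0.45]] + [[0.22,  -0.22,  -0.03], [1.15,  -1.14,  -0.18]]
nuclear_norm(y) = 5.83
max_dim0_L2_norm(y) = 2.83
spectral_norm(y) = 4.16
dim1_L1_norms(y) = [7.04, 2.86]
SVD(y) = [[-0.98, 0.19],  [0.19, 0.98]] @ diag([4.1647073685129525, 1.6636142986443456]) @ [[-0.62, -0.53, -0.58],[0.71, -0.7, -0.11]]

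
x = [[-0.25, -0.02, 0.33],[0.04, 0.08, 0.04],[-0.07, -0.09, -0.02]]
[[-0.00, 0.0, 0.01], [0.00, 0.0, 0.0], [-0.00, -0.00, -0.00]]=x@[[0.01, 0.01, -0.0], [0.01, 0.04, 0.02], [-0.00, 0.02, 0.02]]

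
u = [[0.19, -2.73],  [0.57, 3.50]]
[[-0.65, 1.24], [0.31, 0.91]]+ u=[[-0.46, -1.49],[0.88, 4.41]]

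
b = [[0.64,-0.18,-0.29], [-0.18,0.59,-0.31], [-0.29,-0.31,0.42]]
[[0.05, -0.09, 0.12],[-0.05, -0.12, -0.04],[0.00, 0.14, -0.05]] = b@ [[0.11,-0.09,0.11], [-0.02,-0.13,-0.09], [0.07,0.18,-0.11]]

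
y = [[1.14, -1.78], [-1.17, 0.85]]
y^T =[[1.14, -1.17], [-1.78, 0.85]]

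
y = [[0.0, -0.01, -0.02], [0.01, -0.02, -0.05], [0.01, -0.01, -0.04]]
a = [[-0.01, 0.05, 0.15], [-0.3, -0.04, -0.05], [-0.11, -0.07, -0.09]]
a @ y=[[0.0,-0.00,-0.01], [-0.0,0.00,0.01], [-0.0,0.00,0.01]]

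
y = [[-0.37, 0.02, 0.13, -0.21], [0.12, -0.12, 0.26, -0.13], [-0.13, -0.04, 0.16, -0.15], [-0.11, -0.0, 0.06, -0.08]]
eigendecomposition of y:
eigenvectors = [[-0.83+0.00j,(-0.13-0.04j),-0.13+0.04j,(-0.23+0j)],[(0.44+0j),(-0.89+0j),(-0.89-0j),0.19+0.00j],[(-0.22+0j),-0.40-0.11j,(-0.4+0.11j),0.57+0.00j],[-0.24+0.00j,-0.11+0.02j,-0.11-0.02j,(0.77+0j)]]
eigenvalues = [(-0.41+0j), (-0+0.04j), (-0-0.04j), (-0+0j)]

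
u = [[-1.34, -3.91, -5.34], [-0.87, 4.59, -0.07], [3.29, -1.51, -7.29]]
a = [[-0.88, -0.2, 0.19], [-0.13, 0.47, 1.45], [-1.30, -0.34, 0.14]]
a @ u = [[1.98, 2.24, 3.33],[4.54, 0.48, -9.91],[2.50, 3.31, 5.95]]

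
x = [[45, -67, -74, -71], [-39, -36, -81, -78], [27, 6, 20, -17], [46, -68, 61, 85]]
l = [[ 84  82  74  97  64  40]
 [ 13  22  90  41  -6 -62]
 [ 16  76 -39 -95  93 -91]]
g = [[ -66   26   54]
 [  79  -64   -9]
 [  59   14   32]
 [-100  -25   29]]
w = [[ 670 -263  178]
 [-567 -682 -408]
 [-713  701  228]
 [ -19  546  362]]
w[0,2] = 178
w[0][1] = -263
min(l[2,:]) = -95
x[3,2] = 61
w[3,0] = -19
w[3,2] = 362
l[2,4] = 93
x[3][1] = -68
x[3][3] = 85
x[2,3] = -17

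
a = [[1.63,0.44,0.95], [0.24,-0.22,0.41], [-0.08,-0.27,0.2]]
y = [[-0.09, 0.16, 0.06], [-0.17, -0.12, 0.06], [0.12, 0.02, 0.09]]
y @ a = [[-0.11, -0.09, -0.01], [-0.31, -0.06, -0.2], [0.19, 0.02, 0.14]]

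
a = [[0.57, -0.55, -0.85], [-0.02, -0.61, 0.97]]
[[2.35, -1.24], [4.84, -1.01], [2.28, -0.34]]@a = [[1.36, -0.54, -3.20], [2.78, -2.05, -5.09], [1.31, -1.05, -2.27]]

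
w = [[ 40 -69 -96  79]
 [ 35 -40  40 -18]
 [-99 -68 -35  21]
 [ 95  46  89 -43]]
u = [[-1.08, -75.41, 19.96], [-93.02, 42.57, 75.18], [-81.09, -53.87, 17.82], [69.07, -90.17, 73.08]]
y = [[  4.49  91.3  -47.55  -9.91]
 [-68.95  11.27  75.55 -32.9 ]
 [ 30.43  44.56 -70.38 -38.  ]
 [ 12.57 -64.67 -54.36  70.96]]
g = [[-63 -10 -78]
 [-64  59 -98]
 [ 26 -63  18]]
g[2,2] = 18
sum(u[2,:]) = -117.14000000000001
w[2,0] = -99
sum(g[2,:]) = -19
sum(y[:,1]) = 82.46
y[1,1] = 11.27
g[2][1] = -63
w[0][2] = -96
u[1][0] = -93.02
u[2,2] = 17.82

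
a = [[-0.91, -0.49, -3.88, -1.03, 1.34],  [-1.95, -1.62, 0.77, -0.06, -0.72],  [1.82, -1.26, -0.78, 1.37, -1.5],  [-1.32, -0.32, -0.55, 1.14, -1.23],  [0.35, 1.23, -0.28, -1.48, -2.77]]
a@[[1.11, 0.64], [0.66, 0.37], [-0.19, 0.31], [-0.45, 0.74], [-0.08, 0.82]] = [[-0.24,  -1.63], [-3.3,  -2.24], [0.84,  0.24], [-1.99,  -1.3], [2.14,  -2.77]]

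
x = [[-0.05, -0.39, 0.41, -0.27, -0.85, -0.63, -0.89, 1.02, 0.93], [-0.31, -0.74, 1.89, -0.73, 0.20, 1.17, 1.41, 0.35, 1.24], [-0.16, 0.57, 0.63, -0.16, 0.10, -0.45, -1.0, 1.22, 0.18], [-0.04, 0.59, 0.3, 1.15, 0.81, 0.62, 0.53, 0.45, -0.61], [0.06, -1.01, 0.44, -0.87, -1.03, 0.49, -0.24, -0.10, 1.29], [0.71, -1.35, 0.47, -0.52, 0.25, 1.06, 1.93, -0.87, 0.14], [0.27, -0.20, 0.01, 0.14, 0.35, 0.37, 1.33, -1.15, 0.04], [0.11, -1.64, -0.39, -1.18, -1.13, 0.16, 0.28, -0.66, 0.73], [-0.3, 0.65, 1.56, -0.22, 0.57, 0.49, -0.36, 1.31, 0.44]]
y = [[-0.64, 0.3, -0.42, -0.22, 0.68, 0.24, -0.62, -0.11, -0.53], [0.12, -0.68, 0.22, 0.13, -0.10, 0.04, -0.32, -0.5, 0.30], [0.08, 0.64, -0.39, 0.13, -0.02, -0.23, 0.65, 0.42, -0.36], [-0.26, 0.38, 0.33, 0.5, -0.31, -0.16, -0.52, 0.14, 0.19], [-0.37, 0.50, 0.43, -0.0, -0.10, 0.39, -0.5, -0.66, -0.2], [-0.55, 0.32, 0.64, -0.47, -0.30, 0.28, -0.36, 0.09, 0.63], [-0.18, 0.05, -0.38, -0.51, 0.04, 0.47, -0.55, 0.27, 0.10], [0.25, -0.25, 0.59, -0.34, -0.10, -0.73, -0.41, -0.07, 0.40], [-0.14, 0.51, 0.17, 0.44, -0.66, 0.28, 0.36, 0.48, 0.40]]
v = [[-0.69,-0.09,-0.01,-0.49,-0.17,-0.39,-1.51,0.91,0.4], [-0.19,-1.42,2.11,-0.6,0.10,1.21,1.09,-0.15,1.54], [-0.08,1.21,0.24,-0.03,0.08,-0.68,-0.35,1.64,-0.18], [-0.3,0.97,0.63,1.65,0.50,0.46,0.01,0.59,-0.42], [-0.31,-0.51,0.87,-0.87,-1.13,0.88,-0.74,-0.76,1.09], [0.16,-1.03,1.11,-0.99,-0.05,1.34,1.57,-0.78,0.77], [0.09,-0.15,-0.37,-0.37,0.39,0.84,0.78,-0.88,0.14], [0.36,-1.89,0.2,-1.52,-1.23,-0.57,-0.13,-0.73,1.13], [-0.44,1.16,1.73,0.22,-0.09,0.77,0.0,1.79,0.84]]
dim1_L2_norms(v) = [2.04, 3.45, 2.2, 2.27, 2.5, 2.96, 1.6, 3.12, 3.02]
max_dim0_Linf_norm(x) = 1.93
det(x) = 0.00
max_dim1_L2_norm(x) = 3.13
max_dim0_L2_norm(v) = 3.27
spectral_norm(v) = 5.46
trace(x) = 2.13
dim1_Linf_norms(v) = [1.51, 2.11, 1.64, 1.65, 1.13, 1.57, 0.88, 1.89, 1.79]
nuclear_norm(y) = 8.68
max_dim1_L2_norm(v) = 3.45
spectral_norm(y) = 1.93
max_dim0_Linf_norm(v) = 2.11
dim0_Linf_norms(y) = [0.64, 0.68, 0.64, 0.51, 0.68, 0.73, 0.65, 0.66, 0.63]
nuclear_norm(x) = 14.72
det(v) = -0.22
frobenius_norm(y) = 3.54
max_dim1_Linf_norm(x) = 1.93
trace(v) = 0.88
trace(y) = -1.25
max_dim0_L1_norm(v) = 8.43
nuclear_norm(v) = 17.23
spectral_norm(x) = 4.65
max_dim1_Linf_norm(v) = 2.11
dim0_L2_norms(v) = [1.03, 3.27, 3.17, 2.75, 1.8, 2.55, 2.69, 3.1, 2.55]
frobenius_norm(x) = 7.10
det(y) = -0.00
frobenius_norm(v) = 7.90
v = x + y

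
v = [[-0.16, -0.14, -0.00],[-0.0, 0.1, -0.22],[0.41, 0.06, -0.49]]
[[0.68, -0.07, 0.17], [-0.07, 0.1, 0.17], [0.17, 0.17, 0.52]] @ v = [[-0.04, -0.09, -0.07],[0.08, 0.03, -0.11],[0.19, 0.02, -0.29]]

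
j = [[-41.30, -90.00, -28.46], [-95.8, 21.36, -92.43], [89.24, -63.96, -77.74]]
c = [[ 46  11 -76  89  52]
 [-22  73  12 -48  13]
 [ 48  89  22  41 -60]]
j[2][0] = 89.24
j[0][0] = -41.3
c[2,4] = -60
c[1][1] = 73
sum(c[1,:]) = 28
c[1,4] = 13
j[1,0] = -95.8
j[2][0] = 89.24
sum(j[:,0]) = -47.86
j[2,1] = -63.96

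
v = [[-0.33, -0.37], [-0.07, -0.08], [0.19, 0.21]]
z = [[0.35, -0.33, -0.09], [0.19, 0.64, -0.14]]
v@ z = [[-0.19, -0.13, 0.08], [-0.04, -0.03, 0.02], [0.11, 0.07, -0.05]]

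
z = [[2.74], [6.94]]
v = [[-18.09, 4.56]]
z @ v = [[-49.57,  12.49], [-125.54,  31.65]]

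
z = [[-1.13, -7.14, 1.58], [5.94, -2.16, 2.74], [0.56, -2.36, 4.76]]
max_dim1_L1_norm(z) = 10.84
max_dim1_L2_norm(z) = 7.4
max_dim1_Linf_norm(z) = 7.14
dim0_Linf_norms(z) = [5.94, 7.14, 4.76]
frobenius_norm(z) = 11.43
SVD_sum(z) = [[1.85, -4.78, 3.31], [1.51, -3.9, 2.70], [1.4, -3.60, 2.50]] + [[-3.44, -1.93, -0.85], [3.94, 2.2, 0.98], [0.31, 0.17, 0.08]] + [[0.46, -0.43, -0.88], [0.49, -0.46, -0.94], [-1.14, 1.07, 2.19]]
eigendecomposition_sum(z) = [[(-0.61+3.21j), -3.63-0.79j, (1.07+0.69j)], [(3.07+0.74j), (-0.94+3.46j), (0.71-1j)], [0.58+0.63j, -0.73+0.64j, 0.31-0.12j]] + [[-0.61-3.21j, (-3.63+0.79j), 1.07-0.69j], [(3.07-0.74j), -0.94-3.46j, 0.71+1.00j], [(0.58-0.63j), (-0.73-0.64j), 0.31+0.12j]] + [[0.08+0.00j, (0.12+0j), -0.56-0.00j], [(-0.19-0j), (-0.29-0j), 1.31+0.00j], [(-0.6-0j), (-0.9-0j), (4.14+0j)]]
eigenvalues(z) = [(-1.23+6.55j), (-1.23-6.55j), (3.93+0j)]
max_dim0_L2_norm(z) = 7.82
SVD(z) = [[0.67, -0.66, -0.35], [0.55, 0.75, -0.37], [0.5, 0.06, 0.86]] @ diag([9.125604189350057, 6.142179519987342, 3.1220952777845787]) @ [[0.3, -0.78, 0.54],[0.85, 0.48, 0.21],[-0.42, 0.4, 0.81]]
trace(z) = 1.47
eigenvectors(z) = [[(0.71+0j), 0.71-0.00j, -0.13+0.00j], [(0.03-0.68j), (0.03+0.68j), 0.30+0.00j], [0.11-0.15j, (0.11+0.15j), 0.95+0.00j]]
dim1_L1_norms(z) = [9.85, 10.84, 7.68]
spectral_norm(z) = 9.13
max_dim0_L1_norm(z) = 11.66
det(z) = 175.00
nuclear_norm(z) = 18.39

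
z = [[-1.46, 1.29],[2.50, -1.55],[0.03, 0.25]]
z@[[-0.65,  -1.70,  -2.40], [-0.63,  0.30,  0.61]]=[[0.14, 2.87, 4.29], [-0.65, -4.72, -6.95], [-0.18, 0.02, 0.08]]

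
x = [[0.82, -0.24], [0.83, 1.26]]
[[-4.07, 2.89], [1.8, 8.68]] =x@[[-3.81, 4.64], [3.94, 3.83]]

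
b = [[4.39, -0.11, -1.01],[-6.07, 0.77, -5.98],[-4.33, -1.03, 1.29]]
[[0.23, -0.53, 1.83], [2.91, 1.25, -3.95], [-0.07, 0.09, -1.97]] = b @ [[-0.06, -0.12, 0.47],[-0.26, 0.37, 0.20],[-0.46, -0.04, 0.21]]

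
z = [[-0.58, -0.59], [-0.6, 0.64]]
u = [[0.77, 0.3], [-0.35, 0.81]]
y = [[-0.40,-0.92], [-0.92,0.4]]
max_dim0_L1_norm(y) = 1.32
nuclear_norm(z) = 1.70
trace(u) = 1.58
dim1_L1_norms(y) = [1.32, 1.32]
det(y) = -1.01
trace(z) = 0.06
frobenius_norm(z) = 1.21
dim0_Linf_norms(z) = [0.6, 0.64]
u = z @ y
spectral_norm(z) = 0.88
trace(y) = 0.00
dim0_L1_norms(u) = [1.12, 1.11]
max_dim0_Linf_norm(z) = 0.64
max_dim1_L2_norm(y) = 1.0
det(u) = 0.73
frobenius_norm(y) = 1.42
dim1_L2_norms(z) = [0.83, 0.88]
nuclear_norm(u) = 1.71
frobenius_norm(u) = 1.21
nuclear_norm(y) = 2.01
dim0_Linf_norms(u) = [0.77, 0.81]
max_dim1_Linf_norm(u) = 0.81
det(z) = -0.73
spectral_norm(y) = 1.00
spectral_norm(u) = 0.89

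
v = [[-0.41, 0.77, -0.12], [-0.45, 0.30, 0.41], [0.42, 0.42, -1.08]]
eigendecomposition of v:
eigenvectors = [[0.4, -0.8, 0.75], [-0.15, -0.27, 0.47], [0.90, -0.53, 0.47]]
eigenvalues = [-0.96, -0.23, -0.0]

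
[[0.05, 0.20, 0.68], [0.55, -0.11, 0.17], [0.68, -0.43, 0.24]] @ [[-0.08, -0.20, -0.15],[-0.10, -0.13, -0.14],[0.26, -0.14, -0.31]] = [[0.15, -0.13, -0.25], [0.01, -0.12, -0.12], [0.05, -0.11, -0.12]]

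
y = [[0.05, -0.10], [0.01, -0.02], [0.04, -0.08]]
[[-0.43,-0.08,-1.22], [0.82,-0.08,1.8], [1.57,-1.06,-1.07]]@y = [[-0.07, 0.14], [0.11, -0.22], [0.03, -0.05]]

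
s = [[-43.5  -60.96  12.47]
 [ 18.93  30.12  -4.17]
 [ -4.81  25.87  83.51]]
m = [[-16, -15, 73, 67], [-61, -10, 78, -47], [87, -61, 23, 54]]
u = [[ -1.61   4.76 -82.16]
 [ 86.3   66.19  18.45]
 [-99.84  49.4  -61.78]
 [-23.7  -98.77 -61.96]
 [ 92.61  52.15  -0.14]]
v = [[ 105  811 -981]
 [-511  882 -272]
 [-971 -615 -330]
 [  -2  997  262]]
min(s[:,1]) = -60.96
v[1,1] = 882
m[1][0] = -61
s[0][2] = 12.47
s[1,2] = -4.17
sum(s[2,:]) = 104.57000000000001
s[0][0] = -43.5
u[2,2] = -61.78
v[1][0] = -511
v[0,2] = -981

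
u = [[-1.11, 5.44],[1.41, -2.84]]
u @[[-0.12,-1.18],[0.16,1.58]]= [[1.00, 9.91], [-0.62, -6.15]]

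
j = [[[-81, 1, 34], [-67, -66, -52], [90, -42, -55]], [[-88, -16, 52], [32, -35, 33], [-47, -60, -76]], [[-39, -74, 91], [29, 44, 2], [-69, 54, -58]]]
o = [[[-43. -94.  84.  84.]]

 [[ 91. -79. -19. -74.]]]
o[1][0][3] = -74.0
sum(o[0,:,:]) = 31.0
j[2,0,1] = -74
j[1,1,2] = 33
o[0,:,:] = [[-43.0, -94.0, 84.0, 84.0]]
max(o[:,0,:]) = 91.0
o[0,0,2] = 84.0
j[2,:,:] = [[-39, -74, 91], [29, 44, 2], [-69, 54, -58]]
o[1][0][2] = -19.0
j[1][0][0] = -88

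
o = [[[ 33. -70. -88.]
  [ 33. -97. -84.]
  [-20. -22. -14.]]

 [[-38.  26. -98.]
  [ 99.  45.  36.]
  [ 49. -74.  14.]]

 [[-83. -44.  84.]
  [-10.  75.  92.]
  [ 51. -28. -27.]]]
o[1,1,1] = 45.0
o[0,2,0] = -20.0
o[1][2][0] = 49.0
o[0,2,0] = -20.0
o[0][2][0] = -20.0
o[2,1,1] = 75.0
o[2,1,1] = 75.0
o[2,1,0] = -10.0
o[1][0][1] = 26.0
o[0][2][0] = -20.0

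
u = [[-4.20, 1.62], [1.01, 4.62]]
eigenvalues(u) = [-4.38, 4.8]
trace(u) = 0.42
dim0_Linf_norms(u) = [4.2, 4.62]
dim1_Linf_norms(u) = [4.2, 4.62]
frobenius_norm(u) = 6.53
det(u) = -21.04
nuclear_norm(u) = 9.20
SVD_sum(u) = [[-0.97, 2.76], [-1.34, 3.79]] + [[-3.23, -1.14], [2.35, 0.83]]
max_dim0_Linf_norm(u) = 4.62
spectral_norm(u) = 4.97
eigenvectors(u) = [[-0.99, -0.18], [0.11, -0.98]]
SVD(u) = [[0.59, 0.81], [0.81, -0.59]] @ diag([4.972186696094072, 4.23157883764265]) @ [[-0.33, 0.94],[-0.94, -0.33]]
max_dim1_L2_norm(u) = 4.73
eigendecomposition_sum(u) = [[-4.30, 0.77], [0.48, -0.09]] + [[0.10, 0.85], [0.53, 4.71]]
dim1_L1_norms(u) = [5.82, 5.63]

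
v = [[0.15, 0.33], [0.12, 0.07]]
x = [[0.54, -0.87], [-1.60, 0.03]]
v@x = [[-0.45,-0.12], [-0.05,-0.10]]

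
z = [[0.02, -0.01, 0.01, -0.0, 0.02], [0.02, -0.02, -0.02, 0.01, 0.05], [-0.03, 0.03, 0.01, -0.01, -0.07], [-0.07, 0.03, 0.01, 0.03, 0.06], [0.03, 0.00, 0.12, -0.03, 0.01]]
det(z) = 0.000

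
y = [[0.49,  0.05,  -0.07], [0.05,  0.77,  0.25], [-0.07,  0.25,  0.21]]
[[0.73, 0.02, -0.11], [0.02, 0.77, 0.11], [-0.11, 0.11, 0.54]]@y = [[0.37, 0.02, -0.07],[0.04, 0.62, 0.21],[-0.09, 0.21, 0.15]]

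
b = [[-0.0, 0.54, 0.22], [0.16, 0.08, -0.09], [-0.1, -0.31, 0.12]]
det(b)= -0.015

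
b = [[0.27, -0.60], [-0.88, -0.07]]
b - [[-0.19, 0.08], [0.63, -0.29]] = [[0.46, -0.68], [-1.51, 0.22]]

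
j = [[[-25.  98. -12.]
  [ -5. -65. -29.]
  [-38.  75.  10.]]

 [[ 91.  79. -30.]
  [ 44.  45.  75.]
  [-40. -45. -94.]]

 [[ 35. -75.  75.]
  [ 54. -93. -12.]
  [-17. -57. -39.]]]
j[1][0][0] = 91.0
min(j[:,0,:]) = -75.0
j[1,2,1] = -45.0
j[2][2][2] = -39.0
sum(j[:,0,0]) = 101.0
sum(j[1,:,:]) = 125.0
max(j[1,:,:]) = 91.0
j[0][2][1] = 75.0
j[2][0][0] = 35.0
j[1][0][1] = 79.0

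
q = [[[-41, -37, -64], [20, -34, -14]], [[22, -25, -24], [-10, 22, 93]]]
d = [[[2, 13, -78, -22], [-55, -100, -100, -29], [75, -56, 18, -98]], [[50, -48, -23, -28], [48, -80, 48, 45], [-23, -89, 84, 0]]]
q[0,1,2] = -14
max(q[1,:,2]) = 93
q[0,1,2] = -14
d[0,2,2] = 18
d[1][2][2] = 84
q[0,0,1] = -37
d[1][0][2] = -23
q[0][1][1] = -34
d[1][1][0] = 48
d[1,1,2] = 48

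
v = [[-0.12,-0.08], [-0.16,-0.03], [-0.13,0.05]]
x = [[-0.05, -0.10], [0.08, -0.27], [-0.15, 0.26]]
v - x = [[-0.07, 0.02],[-0.24, 0.24],[0.02, -0.21]]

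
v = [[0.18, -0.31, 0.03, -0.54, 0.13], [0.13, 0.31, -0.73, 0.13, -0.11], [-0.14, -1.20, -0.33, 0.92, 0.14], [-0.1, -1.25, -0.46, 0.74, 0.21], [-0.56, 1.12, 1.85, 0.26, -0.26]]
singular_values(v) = [2.77, 1.63, 0.84, 0.05, 0.0]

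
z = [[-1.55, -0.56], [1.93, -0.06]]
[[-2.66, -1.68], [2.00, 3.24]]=z @ [[1.09, 1.63], [1.74, -1.52]]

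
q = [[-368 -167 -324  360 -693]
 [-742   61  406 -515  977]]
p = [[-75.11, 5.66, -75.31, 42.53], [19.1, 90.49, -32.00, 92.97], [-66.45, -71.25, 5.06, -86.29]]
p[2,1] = -71.25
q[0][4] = -693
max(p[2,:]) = 5.06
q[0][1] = -167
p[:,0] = [-75.11, 19.1, -66.45]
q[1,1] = 61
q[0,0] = -368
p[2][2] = 5.06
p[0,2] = -75.31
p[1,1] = 90.49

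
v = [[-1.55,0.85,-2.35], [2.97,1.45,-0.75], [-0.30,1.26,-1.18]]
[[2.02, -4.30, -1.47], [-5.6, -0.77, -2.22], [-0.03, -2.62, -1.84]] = v @ [[-1.71, 0.45, -0.07], [-0.27, -0.81, -1.28], [0.17, 1.24, 0.21]]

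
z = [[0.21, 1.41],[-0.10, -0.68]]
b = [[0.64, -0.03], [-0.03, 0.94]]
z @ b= [[0.09, 1.32], [-0.04, -0.64]]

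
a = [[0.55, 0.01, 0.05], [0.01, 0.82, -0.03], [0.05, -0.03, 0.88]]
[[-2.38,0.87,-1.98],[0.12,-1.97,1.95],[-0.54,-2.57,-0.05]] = a @ [[-4.29,1.91,-3.67], [0.18,-2.54,2.43], [-0.36,-3.11,0.23]]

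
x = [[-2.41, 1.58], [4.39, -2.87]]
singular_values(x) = [5.98, 0.0]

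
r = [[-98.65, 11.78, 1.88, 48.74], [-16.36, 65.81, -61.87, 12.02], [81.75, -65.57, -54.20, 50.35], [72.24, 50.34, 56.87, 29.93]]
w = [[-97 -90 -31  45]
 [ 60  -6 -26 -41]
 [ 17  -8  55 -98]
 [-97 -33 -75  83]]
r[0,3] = 48.74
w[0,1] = -90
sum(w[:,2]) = -77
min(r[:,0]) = -98.65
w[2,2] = 55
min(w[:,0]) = -97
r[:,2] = [1.88, -61.87, -54.2, 56.87]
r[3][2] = 56.87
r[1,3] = 12.02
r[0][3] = 48.74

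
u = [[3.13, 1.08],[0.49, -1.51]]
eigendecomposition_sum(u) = [[3.17, 0.72], [0.33, 0.07]] + [[-0.04, 0.36], [0.16, -1.58]]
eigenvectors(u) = [[0.99,  -0.22], [0.1,  0.98]]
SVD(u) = [[-1.00, 0.01], [0.01, 1.0]] @ diag([3.311256038479883, 1.5871620735232157]) @ [[-0.94, -0.33], [0.33, -0.94]]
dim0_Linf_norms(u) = [3.13, 1.51]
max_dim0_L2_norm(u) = 3.17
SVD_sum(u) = [[3.12, 1.10], [-0.04, -0.01]] + [[0.01, -0.02], [0.53, -1.50]]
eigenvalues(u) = [3.24, -1.62]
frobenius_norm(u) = 3.67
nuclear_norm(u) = 4.90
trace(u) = 1.62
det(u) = -5.26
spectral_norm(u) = 3.31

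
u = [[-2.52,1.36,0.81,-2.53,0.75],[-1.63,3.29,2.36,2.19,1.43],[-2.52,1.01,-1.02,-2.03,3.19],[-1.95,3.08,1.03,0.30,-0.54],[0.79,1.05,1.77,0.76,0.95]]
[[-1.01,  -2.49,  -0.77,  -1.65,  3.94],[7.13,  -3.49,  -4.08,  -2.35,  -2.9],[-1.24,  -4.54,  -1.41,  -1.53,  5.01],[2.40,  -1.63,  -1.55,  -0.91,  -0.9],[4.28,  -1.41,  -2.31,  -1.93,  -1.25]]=u @[[0.39, 0.21, -0.12, -0.22, -0.17], [0.68, -0.56, -0.51, -0.35, -0.09], [1.1, -0.08, -0.5, -0.63, -0.26], [0.92, 0.15, -0.21, 0.32, -1.37], [0.64, -1.01, -0.67, -0.54, 0.51]]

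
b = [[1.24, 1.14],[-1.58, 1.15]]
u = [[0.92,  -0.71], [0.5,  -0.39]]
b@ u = [[1.71, -1.32], [-0.88, 0.67]]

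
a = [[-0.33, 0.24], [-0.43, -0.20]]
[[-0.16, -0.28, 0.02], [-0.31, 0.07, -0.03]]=a @ [[0.62,0.24,0.02],  [0.20,-0.85,0.13]]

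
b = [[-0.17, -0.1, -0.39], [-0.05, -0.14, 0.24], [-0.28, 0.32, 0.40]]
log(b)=[[-1.10+2.70j, (-0.37+0.54j), (-0.22+1.21j)], [(-0.21+0.29j), (-1.33+2.79j), (0.19-0.79j)], [-0.15+0.86j, 0.27-1.06j, (-0.6+0.8j)]]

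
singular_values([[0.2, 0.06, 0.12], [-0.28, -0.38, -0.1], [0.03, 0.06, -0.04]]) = [0.52, 0.15, 0.04]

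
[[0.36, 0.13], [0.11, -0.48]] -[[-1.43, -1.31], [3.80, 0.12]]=[[1.79, 1.44], [-3.69, -0.60]]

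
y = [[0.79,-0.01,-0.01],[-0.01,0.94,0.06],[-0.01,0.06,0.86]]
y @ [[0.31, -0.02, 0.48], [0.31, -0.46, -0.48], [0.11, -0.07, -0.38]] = [[0.24, -0.01, 0.39], [0.29, -0.44, -0.48], [0.11, -0.09, -0.36]]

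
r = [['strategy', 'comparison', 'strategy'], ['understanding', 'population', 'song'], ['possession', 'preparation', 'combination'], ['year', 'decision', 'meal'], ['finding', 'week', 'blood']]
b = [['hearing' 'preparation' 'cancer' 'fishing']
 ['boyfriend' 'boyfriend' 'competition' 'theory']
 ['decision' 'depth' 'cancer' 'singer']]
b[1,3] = 'theory'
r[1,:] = ['understanding', 'population', 'song']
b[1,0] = 'boyfriend'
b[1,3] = 'theory'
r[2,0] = 'possession'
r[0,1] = 'comparison'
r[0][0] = 'strategy'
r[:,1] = ['comparison', 'population', 'preparation', 'decision', 'week']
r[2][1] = 'preparation'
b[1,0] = 'boyfriend'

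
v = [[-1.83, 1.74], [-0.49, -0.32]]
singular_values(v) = [2.53, 0.57]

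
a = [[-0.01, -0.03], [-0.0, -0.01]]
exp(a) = [[0.99, -0.03], [0.00, 0.99]]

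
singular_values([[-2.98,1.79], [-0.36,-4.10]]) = [4.61, 2.79]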